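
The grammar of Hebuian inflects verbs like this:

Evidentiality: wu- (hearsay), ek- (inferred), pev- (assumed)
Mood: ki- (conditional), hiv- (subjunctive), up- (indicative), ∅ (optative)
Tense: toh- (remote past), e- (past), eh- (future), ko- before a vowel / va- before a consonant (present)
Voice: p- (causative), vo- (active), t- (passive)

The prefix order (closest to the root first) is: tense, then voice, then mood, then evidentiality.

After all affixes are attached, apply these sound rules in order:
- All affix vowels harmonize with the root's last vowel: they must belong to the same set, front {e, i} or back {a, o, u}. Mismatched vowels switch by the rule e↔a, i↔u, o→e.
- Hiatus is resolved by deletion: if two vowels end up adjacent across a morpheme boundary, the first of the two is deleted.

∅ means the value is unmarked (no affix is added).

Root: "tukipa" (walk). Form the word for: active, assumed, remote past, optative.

Attach tense remote past toh- → tohtukipa.
Attach voice active vo- → votohtukipa.
mood = optative: zero marking, form stays votohtukipa.
Attach evidentiality assumed pev- → pevvotohtukipa.
Apply vowel harmony: pevvotohtukipa → pavvotohtukipa.
Vowel deletion: no change.

pavvotohtukipa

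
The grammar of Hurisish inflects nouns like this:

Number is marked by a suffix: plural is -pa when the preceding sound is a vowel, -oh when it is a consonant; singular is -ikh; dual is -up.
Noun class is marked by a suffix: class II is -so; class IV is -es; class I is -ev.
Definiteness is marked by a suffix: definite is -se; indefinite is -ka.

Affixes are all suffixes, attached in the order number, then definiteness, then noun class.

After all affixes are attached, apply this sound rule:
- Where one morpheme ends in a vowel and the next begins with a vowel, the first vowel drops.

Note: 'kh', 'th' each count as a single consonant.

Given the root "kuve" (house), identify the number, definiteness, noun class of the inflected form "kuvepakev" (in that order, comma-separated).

plural, indefinite, class I

Segment: kuve-pa-ka-ev.
number: -pa/oh → plural.
definiteness: -ka → indefinite.
noun class: -ev → class I.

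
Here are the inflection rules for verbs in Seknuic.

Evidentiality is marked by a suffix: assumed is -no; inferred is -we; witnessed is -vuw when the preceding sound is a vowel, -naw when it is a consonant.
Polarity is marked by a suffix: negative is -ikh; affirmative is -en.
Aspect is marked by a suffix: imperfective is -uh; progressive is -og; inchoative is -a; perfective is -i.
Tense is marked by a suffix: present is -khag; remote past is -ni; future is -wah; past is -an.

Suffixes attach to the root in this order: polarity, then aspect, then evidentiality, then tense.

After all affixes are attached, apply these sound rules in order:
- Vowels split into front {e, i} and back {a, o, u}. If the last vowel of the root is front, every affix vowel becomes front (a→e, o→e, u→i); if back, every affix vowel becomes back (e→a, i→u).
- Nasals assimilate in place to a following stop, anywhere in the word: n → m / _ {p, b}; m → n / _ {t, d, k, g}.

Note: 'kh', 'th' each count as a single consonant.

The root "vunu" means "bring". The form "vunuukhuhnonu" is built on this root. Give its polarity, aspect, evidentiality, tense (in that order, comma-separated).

negative, imperfective, assumed, remote past

Segment: vunu-ikh-uh-no-ni.
polarity: -ikh → negative.
aspect: -uh → imperfective.
evidentiality: -no → assumed.
tense: -ni → remote past.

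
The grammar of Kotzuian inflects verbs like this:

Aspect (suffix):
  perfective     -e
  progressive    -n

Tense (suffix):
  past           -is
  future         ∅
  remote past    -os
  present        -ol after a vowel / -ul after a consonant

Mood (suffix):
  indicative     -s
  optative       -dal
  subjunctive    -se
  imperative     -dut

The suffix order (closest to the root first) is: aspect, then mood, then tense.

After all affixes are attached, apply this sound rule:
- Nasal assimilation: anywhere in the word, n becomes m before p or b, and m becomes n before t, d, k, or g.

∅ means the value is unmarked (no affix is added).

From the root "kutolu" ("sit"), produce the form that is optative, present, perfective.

kutoluedalul

Attach aspect perfective -e → kutolue.
Attach mood optative -dal → kutoluedal.
Attach tense present -ul (after consonant 'l') → kutoluedalul.
Nasal assimilation: no change.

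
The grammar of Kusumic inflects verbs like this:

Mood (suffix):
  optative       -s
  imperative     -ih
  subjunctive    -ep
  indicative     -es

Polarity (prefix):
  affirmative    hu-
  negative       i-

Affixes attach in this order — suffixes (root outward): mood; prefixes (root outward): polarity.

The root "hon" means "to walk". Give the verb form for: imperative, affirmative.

huhonih

Attach mood imperative -ih → honih.
Attach polarity affirmative hu- → huhonih.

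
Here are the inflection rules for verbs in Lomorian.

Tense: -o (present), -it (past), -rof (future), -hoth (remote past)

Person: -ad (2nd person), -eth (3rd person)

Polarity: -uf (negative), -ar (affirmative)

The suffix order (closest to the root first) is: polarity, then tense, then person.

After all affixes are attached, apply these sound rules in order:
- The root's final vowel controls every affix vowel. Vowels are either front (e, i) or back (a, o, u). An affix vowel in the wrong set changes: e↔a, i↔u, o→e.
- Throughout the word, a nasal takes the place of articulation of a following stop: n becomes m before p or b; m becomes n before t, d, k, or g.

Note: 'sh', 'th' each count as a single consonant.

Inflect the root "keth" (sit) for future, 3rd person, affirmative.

Attach polarity affirmative -ar → kethar.
Attach tense future -rof → ketharrof.
Attach person 3rd person -eth → ketharrofeth.
Apply vowel harmony: ketharrofeth → ketherrefeth.
Nasal assimilation: no change.

ketherrefeth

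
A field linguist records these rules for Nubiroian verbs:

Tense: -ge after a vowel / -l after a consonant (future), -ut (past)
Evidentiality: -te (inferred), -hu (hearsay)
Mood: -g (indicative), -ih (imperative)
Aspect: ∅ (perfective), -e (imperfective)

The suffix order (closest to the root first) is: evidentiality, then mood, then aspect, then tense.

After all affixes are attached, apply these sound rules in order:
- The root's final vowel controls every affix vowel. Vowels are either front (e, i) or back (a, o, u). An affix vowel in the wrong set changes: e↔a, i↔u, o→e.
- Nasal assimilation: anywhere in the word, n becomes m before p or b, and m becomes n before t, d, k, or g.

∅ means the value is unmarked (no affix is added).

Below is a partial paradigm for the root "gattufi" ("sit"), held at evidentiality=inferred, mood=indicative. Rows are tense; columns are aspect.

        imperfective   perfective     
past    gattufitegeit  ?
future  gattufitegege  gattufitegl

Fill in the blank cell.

gattufitegit

Attach evidentiality inferred -te → gattufite.
Attach mood indicative -g → gattufiteg.
aspect = perfective: zero marking, form stays gattufiteg.
Attach tense past -ut → gattufitegut.
Apply vowel harmony: gattufitegut → gattufitegit.
Nasal assimilation: no change.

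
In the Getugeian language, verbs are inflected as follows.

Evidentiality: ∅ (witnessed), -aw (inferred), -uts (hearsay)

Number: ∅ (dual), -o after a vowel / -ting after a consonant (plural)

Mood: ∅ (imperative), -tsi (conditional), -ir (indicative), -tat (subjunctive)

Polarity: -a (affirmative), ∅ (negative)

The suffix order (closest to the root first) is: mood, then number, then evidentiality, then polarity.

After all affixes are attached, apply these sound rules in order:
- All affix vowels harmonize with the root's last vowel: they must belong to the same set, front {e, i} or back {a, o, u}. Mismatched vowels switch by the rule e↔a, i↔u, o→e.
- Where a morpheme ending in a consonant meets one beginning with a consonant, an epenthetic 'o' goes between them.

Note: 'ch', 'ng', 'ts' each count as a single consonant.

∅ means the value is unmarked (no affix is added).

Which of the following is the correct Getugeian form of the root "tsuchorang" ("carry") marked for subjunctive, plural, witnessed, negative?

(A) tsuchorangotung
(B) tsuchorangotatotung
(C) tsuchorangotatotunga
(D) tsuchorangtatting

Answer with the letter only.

Attach mood subjunctive -tat → tsuchorangtat.
Attach number plural -ting (after consonant 't') → tsuchorangtatting.
evidentiality = witnessed: zero marking, form stays tsuchorangtatting.
polarity = negative: zero marking, form stays tsuchorangtatting.
Apply vowel harmony: tsuchorangtatting → tsuchorangtattung.
Apply epenthesis: tsuchorangtattung → tsuchorangotatotung.
So the correct form is tsuchorangotatotung, option (B).
(A) tsuchorangotung is wrong: it uses imperative instead of subjunctive for mood.
(C) tsuchorangotatotunga is wrong: it uses affirmative instead of negative for polarity.
(D) tsuchorangtatting is wrong: it fails to apply the sound rule(s).

B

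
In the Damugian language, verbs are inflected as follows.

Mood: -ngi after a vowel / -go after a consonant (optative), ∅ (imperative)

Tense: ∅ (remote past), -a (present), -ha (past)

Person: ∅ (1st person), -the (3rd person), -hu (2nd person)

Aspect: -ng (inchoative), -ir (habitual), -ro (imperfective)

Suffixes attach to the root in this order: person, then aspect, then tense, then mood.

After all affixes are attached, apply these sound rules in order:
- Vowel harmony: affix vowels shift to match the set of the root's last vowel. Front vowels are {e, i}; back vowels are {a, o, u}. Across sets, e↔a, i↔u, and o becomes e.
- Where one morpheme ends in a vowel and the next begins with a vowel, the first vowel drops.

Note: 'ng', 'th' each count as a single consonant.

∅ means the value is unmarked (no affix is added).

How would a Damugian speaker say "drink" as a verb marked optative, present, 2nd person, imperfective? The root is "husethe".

Attach person 2nd person -hu → husethehu.
Attach aspect imperfective -ro → husethehuro.
Attach tense present -a → husethehuroa.
Attach mood optative -ngi (after vowel 'a') → husethehuroangi.
Apply vowel harmony: husethehuroangi → husethehireengi.
Apply vowel deletion: husethehireengi → husethehirengi.

husethehirengi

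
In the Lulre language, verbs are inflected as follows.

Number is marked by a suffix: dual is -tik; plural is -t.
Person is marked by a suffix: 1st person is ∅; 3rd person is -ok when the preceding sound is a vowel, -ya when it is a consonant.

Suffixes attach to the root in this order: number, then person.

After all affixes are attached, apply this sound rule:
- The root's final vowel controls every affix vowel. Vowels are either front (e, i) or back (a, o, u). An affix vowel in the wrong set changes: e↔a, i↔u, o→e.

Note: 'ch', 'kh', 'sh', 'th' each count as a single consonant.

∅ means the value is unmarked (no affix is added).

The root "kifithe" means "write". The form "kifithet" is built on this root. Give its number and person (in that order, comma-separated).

plural, 1st person

Segment: kifithe-t.
number: -t → plural.
person: ∅ → 1st person.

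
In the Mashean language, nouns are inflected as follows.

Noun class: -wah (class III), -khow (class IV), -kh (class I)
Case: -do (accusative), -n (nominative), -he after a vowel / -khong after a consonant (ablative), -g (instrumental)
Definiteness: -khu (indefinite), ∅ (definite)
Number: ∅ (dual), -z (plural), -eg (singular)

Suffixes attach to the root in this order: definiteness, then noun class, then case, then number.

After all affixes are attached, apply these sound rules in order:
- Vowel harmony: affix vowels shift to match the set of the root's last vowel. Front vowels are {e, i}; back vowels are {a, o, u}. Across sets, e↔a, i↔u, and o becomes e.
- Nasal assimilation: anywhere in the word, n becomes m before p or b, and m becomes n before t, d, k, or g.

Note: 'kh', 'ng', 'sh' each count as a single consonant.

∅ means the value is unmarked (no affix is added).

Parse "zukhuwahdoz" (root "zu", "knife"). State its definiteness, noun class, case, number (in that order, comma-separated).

Segment: zu-khu-wah-do-z.
definiteness: -khu → indefinite.
noun class: -wah → class III.
case: -do → accusative.
number: -z → plural.

indefinite, class III, accusative, plural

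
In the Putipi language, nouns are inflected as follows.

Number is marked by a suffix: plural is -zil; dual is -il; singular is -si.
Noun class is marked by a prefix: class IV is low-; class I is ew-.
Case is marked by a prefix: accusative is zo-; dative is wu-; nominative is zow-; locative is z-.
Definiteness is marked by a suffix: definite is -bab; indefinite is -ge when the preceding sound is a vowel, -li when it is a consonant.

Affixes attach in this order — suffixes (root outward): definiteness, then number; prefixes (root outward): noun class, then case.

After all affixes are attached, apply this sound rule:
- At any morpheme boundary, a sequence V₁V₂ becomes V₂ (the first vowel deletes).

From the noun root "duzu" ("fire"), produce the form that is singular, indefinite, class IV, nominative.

Attach definiteness indefinite -ge (after vowel 'u') → duzuge.
Attach noun class class IV low- → lowduzuge.
Attach case nominative zow- → zowlowduzuge.
Attach number singular -si → zowlowduzugesi.
Vowel deletion: no change.

zowlowduzugesi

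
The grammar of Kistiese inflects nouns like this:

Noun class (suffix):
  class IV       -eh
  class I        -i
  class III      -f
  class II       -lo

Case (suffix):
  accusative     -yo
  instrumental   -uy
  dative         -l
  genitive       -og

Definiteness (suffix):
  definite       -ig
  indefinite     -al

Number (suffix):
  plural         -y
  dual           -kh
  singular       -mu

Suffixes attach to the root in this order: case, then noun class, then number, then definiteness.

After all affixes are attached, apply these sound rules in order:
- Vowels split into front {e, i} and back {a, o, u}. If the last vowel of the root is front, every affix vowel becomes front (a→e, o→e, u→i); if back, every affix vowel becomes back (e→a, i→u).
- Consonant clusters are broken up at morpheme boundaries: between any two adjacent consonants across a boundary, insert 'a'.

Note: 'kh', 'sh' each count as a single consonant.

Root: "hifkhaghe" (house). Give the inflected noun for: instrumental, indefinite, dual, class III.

Attach case instrumental -uy → hifkhagheuy.
Attach noun class class III -f → hifkhagheuyf.
Attach number dual -kh → hifkhagheuyfkh.
Attach definiteness indefinite -al → hifkhagheuyfkhal.
Apply vowel harmony: hifkhagheuyfkhal → hifkhagheiyfkhel.
Apply epenthesis: hifkhagheiyfkhel → hifkhagheiyafakhel.

hifkhagheiyafakhel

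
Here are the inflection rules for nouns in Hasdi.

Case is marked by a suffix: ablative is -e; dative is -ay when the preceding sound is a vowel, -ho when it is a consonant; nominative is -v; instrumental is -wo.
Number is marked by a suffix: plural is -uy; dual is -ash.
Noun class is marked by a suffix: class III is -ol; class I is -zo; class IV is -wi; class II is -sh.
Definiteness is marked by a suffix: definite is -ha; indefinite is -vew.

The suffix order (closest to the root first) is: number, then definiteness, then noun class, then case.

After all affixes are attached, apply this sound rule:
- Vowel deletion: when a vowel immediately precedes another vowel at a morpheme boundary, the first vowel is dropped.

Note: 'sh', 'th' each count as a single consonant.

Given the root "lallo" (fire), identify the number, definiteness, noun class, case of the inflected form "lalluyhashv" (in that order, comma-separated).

Segment: lallo-uy-ha-sh-v.
number: -uy → plural.
definiteness: -ha → definite.
noun class: -sh → class II.
case: -v → nominative.

plural, definite, class II, nominative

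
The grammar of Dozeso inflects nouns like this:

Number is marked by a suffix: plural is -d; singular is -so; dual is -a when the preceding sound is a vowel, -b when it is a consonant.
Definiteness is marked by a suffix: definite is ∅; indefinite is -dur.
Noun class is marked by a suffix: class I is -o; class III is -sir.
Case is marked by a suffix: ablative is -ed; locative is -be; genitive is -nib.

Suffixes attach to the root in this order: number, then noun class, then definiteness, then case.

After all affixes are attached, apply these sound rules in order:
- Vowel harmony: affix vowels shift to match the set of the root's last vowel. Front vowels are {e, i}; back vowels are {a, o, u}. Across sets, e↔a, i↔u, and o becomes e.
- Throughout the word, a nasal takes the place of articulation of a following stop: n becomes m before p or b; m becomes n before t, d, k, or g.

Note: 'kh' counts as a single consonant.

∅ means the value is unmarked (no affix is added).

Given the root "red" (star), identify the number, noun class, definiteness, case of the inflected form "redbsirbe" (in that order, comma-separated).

dual, class III, definite, locative

Segment: red-b-sir-be.
number: -a/b → dual.
noun class: -sir → class III.
definiteness: ∅ → definite.
case: -be → locative.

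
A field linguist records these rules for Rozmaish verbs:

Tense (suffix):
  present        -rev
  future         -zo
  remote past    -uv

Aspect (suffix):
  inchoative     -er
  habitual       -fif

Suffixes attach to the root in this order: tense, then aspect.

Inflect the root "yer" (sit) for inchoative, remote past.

yeruver

Attach tense remote past -uv → yeruv.
Attach aspect inchoative -er → yeruver.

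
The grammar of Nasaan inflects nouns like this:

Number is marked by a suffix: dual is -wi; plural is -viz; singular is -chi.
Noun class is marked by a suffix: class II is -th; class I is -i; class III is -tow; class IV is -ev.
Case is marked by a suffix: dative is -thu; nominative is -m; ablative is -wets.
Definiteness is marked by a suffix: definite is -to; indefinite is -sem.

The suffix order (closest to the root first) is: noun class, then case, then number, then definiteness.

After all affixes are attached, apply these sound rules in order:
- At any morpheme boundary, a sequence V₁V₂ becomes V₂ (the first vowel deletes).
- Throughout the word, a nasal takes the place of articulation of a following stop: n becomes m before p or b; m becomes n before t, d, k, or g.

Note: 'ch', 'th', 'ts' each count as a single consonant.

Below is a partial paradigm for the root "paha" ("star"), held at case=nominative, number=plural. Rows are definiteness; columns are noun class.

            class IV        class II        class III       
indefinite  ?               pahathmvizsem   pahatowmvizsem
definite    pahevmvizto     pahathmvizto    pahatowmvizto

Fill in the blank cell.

pahevmvizsem

Attach noun class class IV -ev → pahaev.
Attach case nominative -m → pahaevm.
Attach number plural -viz → pahaevmviz.
Attach definiteness indefinite -sem → pahaevmvizsem.
Apply vowel deletion: pahaevmvizsem → pahevmvizsem.
Nasal assimilation: no change.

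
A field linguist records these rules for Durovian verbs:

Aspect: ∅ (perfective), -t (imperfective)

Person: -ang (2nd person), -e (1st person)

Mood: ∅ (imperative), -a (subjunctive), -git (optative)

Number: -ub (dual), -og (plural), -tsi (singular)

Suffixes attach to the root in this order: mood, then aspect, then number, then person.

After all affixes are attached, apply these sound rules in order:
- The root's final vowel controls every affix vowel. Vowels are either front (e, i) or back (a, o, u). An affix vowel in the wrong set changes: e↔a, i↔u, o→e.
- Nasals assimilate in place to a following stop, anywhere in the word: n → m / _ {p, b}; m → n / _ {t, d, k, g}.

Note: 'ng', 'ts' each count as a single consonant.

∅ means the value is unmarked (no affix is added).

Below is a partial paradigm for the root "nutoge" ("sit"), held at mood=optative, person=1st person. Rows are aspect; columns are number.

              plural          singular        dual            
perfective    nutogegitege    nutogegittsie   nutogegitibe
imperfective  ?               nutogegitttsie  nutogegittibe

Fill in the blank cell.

nutogegittege

Attach mood optative -git → nutogegit.
Attach aspect imperfective -t → nutogegitt.
Attach number plural -og → nutogegittog.
Attach person 1st person -e → nutogegittoge.
Apply vowel harmony: nutogegittoge → nutogegittege.
Nasal assimilation: no change.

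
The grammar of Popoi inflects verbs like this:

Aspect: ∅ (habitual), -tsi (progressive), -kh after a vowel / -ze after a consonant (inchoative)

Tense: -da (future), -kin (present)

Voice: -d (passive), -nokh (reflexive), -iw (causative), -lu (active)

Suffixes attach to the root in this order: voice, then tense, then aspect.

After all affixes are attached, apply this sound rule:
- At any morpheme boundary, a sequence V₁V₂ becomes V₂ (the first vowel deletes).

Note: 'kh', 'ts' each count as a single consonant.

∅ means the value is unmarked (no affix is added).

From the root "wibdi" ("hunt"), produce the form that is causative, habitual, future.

Attach voice causative -iw → wibdiiw.
Attach tense future -da → wibdiiwda.
aspect = habitual: zero marking, form stays wibdiiwda.
Apply vowel deletion: wibdiiwda → wibdiwda.

wibdiwda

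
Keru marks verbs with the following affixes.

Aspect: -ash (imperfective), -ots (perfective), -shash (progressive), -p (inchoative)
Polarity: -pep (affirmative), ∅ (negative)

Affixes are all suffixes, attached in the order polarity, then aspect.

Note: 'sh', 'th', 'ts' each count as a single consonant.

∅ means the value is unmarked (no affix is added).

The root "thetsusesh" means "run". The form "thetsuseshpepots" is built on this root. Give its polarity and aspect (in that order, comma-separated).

affirmative, perfective

Segment: thetsusesh-pep-ots.
polarity: -pep → affirmative.
aspect: -ots → perfective.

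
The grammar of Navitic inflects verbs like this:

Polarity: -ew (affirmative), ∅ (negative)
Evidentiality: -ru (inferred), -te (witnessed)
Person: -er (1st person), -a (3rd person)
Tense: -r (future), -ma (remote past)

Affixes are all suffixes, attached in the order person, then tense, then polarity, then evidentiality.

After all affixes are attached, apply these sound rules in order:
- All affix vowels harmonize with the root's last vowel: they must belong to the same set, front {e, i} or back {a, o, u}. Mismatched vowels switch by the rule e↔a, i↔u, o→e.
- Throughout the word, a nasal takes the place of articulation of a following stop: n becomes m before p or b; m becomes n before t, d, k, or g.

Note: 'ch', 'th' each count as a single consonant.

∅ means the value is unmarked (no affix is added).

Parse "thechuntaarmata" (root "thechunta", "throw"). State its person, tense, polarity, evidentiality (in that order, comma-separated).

Segment: thechunta-er-ma-te.
person: -er → 1st person.
tense: -ma → remote past.
polarity: ∅ → negative.
evidentiality: -te → witnessed.

1st person, remote past, negative, witnessed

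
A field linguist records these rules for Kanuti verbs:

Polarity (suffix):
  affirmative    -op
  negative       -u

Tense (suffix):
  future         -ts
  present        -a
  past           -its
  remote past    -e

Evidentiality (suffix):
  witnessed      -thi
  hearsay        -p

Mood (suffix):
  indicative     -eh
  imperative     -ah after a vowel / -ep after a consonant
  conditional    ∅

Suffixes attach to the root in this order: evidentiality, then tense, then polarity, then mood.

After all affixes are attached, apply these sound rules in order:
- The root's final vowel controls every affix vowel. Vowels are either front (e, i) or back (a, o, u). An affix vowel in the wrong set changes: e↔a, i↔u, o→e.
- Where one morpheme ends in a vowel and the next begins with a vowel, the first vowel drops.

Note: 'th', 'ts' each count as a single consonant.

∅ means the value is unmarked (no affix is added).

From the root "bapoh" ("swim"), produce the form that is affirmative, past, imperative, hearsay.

Attach evidentiality hearsay -p → bapohp.
Attach tense past -its → bapohpits.
Attach polarity affirmative -op → bapohpitsop.
Attach mood imperative -ep (after consonant 'p') → bapohpitsopep.
Apply vowel harmony: bapohpitsopep → bapohputsopap.
Vowel deletion: no change.

bapohputsopap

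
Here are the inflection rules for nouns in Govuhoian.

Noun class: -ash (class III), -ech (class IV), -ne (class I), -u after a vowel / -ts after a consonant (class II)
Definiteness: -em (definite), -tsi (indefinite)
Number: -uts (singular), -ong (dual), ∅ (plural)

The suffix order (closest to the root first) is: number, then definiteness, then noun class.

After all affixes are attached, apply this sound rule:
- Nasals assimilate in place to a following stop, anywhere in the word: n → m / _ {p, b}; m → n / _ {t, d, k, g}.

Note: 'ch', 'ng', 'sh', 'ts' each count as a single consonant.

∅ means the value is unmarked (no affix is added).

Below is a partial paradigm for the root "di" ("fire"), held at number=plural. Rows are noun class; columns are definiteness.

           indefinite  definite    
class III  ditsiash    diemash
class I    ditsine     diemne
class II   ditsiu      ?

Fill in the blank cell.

diemts

number = plural: zero marking, form stays di.
Attach definiteness definite -em → diem.
Attach noun class class II -ts (after consonant 'm') → diemts.
Nasal assimilation: no change.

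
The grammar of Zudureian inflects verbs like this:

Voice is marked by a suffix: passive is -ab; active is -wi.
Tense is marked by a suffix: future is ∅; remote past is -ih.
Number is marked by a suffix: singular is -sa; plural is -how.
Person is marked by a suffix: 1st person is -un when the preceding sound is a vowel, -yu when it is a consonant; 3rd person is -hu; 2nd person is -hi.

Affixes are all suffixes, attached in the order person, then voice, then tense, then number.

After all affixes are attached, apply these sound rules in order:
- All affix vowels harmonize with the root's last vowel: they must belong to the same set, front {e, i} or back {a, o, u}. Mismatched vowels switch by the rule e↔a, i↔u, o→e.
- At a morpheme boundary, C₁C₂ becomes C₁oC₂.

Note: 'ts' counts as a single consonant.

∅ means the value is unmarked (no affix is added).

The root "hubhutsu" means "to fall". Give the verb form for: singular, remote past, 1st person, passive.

hubhutsuunabuhosa

Attach person 1st person -un (after vowel 'u') → hubhutsuun.
Attach voice passive -ab → hubhutsuunab.
Attach tense remote past -ih → hubhutsuunabih.
Attach number singular -sa → hubhutsuunabihsa.
Apply vowel harmony: hubhutsuunabihsa → hubhutsuunabuhsa.
Apply epenthesis: hubhutsuunabuhsa → hubhutsuunabuhosa.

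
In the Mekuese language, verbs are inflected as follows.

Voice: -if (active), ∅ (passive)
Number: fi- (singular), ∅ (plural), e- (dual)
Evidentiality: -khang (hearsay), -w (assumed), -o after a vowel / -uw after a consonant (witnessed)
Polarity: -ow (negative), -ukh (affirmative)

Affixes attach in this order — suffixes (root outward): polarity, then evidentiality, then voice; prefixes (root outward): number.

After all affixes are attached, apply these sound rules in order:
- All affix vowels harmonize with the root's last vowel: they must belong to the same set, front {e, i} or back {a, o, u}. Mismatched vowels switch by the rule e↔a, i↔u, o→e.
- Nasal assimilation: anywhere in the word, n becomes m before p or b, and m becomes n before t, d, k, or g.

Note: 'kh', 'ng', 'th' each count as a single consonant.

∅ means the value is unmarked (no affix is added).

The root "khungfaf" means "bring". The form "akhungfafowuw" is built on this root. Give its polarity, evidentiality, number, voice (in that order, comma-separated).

negative, witnessed, dual, passive

Segment: e-khungfaf-ow-uw.
polarity: -ow → negative.
evidentiality: -o/uw → witnessed.
number: e- → dual.
voice: ∅ → passive.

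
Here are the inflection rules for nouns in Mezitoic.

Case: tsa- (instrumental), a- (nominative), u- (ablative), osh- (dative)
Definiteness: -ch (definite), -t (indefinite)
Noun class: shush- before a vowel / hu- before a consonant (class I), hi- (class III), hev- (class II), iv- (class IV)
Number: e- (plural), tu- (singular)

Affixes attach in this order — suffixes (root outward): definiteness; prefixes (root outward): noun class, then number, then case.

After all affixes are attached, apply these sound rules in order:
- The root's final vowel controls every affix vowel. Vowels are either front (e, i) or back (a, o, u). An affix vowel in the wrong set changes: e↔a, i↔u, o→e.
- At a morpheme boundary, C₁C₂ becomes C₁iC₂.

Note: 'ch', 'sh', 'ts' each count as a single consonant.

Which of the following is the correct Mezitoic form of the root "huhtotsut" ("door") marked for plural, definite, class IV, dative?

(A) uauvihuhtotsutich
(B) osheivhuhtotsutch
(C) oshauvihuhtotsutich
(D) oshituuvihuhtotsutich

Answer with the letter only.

C

Attach noun class class IV iv- → ivhuhtotsut.
Attach number plural e- → eivhuhtotsut.
Attach definiteness definite -ch → eivhuhtotsutch.
Attach case dative osh- → osheivhuhtotsutch.
Apply vowel harmony: osheivhuhtotsutch → oshauvhuhtotsutch.
Apply epenthesis: oshauvhuhtotsutch → oshauvihuhtotsutich.
So the correct form is oshauvihuhtotsutich, option (C).
(A) uauvihuhtotsutich is wrong: it uses ablative instead of dative for case.
(D) oshituuvihuhtotsutich is wrong: it uses singular instead of plural for number.
(B) osheivhuhtotsutch is wrong: it fails to apply the sound rule(s).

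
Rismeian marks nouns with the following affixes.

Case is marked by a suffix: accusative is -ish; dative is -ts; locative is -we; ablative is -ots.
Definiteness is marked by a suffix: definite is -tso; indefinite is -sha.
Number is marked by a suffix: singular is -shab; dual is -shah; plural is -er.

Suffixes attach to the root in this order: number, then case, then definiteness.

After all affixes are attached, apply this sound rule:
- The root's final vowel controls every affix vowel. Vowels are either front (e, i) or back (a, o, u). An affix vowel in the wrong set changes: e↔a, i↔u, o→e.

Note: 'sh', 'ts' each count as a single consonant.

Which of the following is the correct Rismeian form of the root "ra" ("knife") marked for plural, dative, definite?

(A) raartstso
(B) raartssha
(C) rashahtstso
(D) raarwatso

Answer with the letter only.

Attach number plural -er → raer.
Attach case dative -ts → raerts.
Attach definiteness definite -tso → raertstso.
Apply vowel harmony: raertstso → raartstso.
So the correct form is raartstso, option (A).
(D) raarwatso is wrong: it uses locative instead of dative for case.
(B) raartssha is wrong: it uses indefinite instead of definite for definiteness.
(C) rashahtstso is wrong: it uses dual instead of plural for number.

A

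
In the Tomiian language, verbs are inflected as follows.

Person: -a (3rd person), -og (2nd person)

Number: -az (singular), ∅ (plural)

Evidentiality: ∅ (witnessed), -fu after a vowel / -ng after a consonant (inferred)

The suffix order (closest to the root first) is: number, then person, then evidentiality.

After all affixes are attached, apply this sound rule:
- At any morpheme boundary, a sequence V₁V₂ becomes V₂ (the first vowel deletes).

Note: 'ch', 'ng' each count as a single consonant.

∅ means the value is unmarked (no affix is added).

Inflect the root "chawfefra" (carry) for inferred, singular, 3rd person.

Attach number singular -az → chawfefraaz.
Attach person 3rd person -a → chawfefraaza.
Attach evidentiality inferred -fu (after vowel 'a') → chawfefraazafu.
Apply vowel deletion: chawfefraazafu → chawfefrazafu.

chawfefrazafu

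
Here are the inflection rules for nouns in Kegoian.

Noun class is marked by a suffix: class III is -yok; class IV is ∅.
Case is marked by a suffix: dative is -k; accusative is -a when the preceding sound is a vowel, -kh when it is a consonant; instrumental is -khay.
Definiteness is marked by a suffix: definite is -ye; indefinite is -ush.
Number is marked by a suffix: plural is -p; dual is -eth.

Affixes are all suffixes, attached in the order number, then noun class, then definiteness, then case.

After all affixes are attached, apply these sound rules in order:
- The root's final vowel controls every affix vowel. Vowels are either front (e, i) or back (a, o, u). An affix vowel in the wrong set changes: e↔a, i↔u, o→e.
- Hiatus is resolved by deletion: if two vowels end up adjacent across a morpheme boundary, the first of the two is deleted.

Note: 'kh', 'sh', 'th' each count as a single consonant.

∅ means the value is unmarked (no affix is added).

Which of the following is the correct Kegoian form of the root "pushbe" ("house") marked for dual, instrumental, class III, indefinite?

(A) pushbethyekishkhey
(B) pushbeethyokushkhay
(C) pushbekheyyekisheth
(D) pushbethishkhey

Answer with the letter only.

A

Attach number dual -eth → pushbeeth.
Attach noun class class III -yok → pushbeethyok.
Attach definiteness indefinite -ush → pushbeethyokush.
Attach case instrumental -khay → pushbeethyokushkhay.
Apply vowel harmony: pushbeethyokushkhay → pushbeethyekishkhey.
Apply vowel deletion: pushbeethyekishkhey → pushbethyekishkhey.
So the correct form is pushbethyekishkhey, option (A).
(D) pushbethishkhey is wrong: it uses class IV instead of class III for noun class.
(B) pushbeethyokushkhay is wrong: it fails to apply the sound rule(s).
(C) pushbekheyyekisheth is wrong: it has the affixes in the wrong order.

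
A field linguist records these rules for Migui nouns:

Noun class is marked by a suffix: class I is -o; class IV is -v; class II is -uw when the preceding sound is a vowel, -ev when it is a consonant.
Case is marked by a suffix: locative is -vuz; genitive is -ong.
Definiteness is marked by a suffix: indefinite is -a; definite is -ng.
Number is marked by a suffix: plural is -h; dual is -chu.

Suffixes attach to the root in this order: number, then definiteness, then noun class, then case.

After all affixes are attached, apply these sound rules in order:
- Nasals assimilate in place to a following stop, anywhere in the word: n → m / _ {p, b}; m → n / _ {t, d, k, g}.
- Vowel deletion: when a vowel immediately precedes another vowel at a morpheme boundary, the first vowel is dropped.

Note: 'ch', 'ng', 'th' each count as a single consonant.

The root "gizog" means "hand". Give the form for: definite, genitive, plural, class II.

Attach number plural -h → gizogh.
Attach definiteness definite -ng → gizoghng.
Attach noun class class II -ev (after consonant 'ng') → gizoghngev.
Attach case genitive -ong → gizoghngevong.
Nasal assimilation: no change.
Vowel deletion: no change.

gizoghngevong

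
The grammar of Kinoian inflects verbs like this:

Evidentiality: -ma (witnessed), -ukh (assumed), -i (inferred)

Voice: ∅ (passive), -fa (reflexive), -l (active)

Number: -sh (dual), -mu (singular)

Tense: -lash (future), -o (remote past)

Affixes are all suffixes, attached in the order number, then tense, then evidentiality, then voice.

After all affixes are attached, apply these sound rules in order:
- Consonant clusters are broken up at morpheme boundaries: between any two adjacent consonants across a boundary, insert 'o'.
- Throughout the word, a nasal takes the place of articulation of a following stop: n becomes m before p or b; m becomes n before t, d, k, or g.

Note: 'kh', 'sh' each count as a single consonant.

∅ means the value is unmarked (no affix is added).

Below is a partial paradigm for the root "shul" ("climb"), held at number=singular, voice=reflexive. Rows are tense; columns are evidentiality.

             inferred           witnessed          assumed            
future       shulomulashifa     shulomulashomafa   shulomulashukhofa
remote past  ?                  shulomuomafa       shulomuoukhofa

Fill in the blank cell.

shulomuoifa

Attach number singular -mu → shulmu.
Attach tense remote past -o → shulmuo.
Attach evidentiality inferred -i → shulmuoi.
Attach voice reflexive -fa → shulmuoifa.
Apply epenthesis: shulmuoifa → shulomuoifa.
Nasal assimilation: no change.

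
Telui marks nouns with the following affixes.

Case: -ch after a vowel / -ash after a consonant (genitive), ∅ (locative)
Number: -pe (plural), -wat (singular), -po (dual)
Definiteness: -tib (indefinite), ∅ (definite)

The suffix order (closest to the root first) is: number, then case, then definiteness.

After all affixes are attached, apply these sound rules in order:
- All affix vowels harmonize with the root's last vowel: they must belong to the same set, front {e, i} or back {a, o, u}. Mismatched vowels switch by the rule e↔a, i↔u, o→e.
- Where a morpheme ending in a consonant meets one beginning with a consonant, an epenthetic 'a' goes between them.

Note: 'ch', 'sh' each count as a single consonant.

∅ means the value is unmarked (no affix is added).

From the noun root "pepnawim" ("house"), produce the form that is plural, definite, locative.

Attach number plural -pe → pepnawimpe.
case = locative: zero marking, form stays pepnawimpe.
definiteness = definite: zero marking, form stays pepnawimpe.
Vowel harmony: no change.
Apply epenthesis: pepnawimpe → pepnawimape.

pepnawimape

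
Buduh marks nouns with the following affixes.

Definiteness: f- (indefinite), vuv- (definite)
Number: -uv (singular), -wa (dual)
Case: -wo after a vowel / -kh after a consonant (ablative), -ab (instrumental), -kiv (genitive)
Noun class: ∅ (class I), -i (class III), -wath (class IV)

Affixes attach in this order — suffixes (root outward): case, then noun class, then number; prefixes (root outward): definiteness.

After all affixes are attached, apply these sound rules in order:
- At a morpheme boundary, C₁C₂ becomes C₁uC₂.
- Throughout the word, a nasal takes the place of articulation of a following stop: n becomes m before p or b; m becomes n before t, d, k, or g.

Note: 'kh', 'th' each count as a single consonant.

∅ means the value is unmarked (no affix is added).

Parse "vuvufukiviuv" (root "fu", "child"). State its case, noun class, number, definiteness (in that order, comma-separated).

genitive, class III, singular, definite

Segment: vuv-fu-kiv-i-uv.
case: -kiv → genitive.
noun class: -i → class III.
number: -uv → singular.
definiteness: vuv- → definite.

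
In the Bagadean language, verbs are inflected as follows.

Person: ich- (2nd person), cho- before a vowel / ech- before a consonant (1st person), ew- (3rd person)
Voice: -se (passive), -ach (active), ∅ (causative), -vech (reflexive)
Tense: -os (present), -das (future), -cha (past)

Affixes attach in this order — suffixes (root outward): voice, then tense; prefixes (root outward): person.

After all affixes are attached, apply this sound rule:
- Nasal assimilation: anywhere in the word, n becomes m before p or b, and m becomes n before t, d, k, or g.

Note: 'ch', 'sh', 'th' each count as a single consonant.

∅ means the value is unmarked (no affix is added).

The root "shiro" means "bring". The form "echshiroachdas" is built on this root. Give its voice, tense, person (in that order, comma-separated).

active, future, 1st person

Segment: ech-shiro-ach-das.
voice: -ach → active.
tense: -das → future.
person: cho/ech- → 1st person.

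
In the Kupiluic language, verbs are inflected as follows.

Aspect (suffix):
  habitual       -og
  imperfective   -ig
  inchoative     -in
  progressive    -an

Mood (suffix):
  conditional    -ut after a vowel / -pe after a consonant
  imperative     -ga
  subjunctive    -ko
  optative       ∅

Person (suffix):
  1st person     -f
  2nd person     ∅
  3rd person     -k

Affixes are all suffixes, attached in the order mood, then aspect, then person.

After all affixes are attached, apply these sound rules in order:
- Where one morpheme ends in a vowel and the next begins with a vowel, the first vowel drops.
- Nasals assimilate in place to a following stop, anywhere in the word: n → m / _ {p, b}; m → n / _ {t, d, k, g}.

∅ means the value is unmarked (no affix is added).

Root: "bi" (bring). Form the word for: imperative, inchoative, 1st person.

biginf

Attach mood imperative -ga → biga.
Attach aspect inchoative -in → bigain.
Attach person 1st person -f → bigainf.
Apply vowel deletion: bigainf → biginf.
Nasal assimilation: no change.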